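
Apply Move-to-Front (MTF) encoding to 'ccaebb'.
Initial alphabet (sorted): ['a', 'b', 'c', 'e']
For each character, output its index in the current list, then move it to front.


MTF encoding:
'c': index 2 in ['a', 'b', 'c', 'e'] -> ['c', 'a', 'b', 'e']
'c': index 0 in ['c', 'a', 'b', 'e'] -> ['c', 'a', 'b', 'e']
'a': index 1 in ['c', 'a', 'b', 'e'] -> ['a', 'c', 'b', 'e']
'e': index 3 in ['a', 'c', 'b', 'e'] -> ['e', 'a', 'c', 'b']
'b': index 3 in ['e', 'a', 'c', 'b'] -> ['b', 'e', 'a', 'c']
'b': index 0 in ['b', 'e', 'a', 'c'] -> ['b', 'e', 'a', 'c']


Output: [2, 0, 1, 3, 3, 0]


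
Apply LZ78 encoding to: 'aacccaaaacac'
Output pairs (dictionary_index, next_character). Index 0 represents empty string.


LZ78 encoding steps:
Dictionary: {0: ''}
Step 1: w='' (idx 0), next='a' -> output (0, 'a'), add 'a' as idx 1
Step 2: w='a' (idx 1), next='c' -> output (1, 'c'), add 'ac' as idx 2
Step 3: w='' (idx 0), next='c' -> output (0, 'c'), add 'c' as idx 3
Step 4: w='c' (idx 3), next='a' -> output (3, 'a'), add 'ca' as idx 4
Step 5: w='a' (idx 1), next='a' -> output (1, 'a'), add 'aa' as idx 5
Step 6: w='ac' (idx 2), next='a' -> output (2, 'a'), add 'aca' as idx 6
Step 7: w='c' (idx 3), end of input -> output (3, '')


Encoded: [(0, 'a'), (1, 'c'), (0, 'c'), (3, 'a'), (1, 'a'), (2, 'a'), (3, '')]


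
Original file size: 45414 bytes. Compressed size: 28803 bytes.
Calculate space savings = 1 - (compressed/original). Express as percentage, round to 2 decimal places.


ratio = compressed/original = 28803/45414 = 0.634232
savings = 1 - ratio = 1 - 0.634232 = 0.365768
as a percentage: 0.365768 * 100 = 36.58%

Space savings = 1 - 28803/45414 = 36.58%


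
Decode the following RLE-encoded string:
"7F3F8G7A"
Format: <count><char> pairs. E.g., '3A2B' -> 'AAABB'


Expanding each <count><char> pair:
  7F -> 'FFFFFFF'
  3F -> 'FFF'
  8G -> 'GGGGGGGG'
  7A -> 'AAAAAAA'

Decoded = FFFFFFFFFFGGGGGGGGAAAAAAA


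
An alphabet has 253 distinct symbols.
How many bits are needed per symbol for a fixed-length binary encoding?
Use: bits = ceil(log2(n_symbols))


log2(253) = 7.983
Bracket: 2^7 = 128 < 253 <= 2^8 = 256
So ceil(log2(253)) = 8

bits = ceil(log2(253)) = ceil(7.983) = 8 bits


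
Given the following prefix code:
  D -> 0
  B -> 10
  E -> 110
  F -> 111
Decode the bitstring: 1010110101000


Decoding step by step:
Bits 10 -> B
Bits 10 -> B
Bits 110 -> E
Bits 10 -> B
Bits 10 -> B
Bits 0 -> D
Bits 0 -> D


Decoded message: BBEBBDD


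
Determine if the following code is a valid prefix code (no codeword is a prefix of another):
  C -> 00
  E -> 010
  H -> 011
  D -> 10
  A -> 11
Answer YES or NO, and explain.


Checking each pair (does one codeword prefix another?):
  C='00' vs E='010': no prefix
  C='00' vs H='011': no prefix
  C='00' vs D='10': no prefix
  C='00' vs A='11': no prefix
  E='010' vs C='00': no prefix
  E='010' vs H='011': no prefix
  E='010' vs D='10': no prefix
  E='010' vs A='11': no prefix
  H='011' vs C='00': no prefix
  H='011' vs E='010': no prefix
  H='011' vs D='10': no prefix
  H='011' vs A='11': no prefix
  D='10' vs C='00': no prefix
  D='10' vs E='010': no prefix
  D='10' vs H='011': no prefix
  D='10' vs A='11': no prefix
  A='11' vs C='00': no prefix
  A='11' vs E='010': no prefix
  A='11' vs H='011': no prefix
  A='11' vs D='10': no prefix
No violation found over all pairs.

YES -- this is a valid prefix code. No codeword is a prefix of any other codeword.


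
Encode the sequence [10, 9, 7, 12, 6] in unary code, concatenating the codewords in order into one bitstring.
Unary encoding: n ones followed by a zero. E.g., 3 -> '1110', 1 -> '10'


Encode each number as n ones followed by a terminating 0:
  10 -> 11111111110 (11 bits)
  9 -> 1111111110 (10 bits)
  7 -> 11111110 (8 bits)
  12 -> 1111111111110 (13 bits)
  6 -> 1111110 (7 bits)
Total length = 11 + 10 + 8 + 13 + 7 = 49 bits.

Unary([10, 9, 7, 12, 6]) = 1111111111011111111101111111011111111111101111110 (49 bits)


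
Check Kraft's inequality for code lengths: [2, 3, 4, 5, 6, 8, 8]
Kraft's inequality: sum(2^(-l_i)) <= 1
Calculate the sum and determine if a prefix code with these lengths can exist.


Sum = 2^(-2) + 2^(-3) + 2^(-4) + 2^(-5) + 2^(-6) + 2^(-8) + 2^(-8)
    = 0.25 + 0.125 + 0.0625 + 0.03125 + 0.015625 + 0.00390625 + 0.00390625
    = 126/256 = 0.4921875
Since 0.4921875 <= 1, Kraft's inequality IS satisfied.
A prefix code with these lengths CAN exist.

Kraft sum = 0.4921875. Satisfied.


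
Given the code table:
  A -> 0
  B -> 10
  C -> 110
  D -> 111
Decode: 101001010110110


Decoding:
10 -> B
10 -> B
0 -> A
10 -> B
10 -> B
110 -> C
110 -> C


Result: BBABBCC


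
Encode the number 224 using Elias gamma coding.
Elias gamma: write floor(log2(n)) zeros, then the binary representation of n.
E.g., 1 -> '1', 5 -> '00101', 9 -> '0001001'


num_bits = floor(log2(224)) + 1 = 8
leading_zeros = num_bits - 1 = 7
binary(224) = 11100000

Elias gamma(224) = '0000000' + '11100000' = 000000011100000 (15 bits)


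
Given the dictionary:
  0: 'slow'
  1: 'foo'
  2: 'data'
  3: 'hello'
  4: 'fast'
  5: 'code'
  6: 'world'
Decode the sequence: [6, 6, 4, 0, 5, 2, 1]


Look up each index in the dictionary:
  6 -> 'world'
  6 -> 'world'
  4 -> 'fast'
  0 -> 'slow'
  5 -> 'code'
  2 -> 'data'
  1 -> 'foo'

Decoded: "world world fast slow code data foo"


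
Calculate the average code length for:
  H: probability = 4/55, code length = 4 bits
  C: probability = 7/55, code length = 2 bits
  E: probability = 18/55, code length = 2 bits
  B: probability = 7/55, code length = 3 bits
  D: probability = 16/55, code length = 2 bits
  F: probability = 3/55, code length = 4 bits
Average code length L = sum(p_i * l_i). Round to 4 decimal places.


Weighted contributions p_i * l_i:
  H: (4/55) * 4 = 16/55
  C: (7/55) * 2 = 14/55
  E: (18/55) * 2 = 36/55
  B: (7/55) * 3 = 21/55
  D: (16/55) * 2 = 32/55
  F: (3/55) * 4 = 12/55
Sum = (16 + 14 + 36 + 21 + 32 + 12)/55 = 131/55

L = 131/55 = 2.3818 bits/symbol


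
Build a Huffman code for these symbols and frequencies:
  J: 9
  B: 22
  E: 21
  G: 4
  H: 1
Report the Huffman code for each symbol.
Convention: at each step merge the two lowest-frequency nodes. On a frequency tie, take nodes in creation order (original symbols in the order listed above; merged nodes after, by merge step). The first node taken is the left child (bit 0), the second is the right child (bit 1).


Huffman tree construction:
Step 1: Merge H(1) + G(4) = 5
Step 2: Merge (H+G)(5) + J(9) = 14
Step 3: Merge ((H+G)+J)(14) + E(21) = 35
Step 4: Merge B(22) + (((H+G)+J)+E)(35) = 57
Read each symbol's code off the tree from the root (left child = 0, right child = 1).

Codes:
  J: 101 (length 3)
  B: 0 (length 1)
  E: 11 (length 2)
  G: 1001 (length 4)
  H: 1000 (length 4)
Average code length: 111/57 = 1.9474 bits/symbol


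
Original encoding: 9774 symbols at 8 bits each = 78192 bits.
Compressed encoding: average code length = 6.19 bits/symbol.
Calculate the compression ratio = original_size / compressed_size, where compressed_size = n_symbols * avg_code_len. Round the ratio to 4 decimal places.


original_size = n_symbols * orig_bits = 9774 * 8 = 78192 bits
compressed_size = n_symbols * avg_code_len = 9774 * 6.19 = 60501.06 bits
ratio = original_size / compressed_size = 78192 / 60501.06 = 1.2924

Compression ratio = 1.2924


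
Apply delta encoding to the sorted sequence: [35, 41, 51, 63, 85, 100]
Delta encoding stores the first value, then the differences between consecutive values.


First value: 35
Deltas:
  41 - 35 = 6
  51 - 41 = 10
  63 - 51 = 12
  85 - 63 = 22
  100 - 85 = 15


Delta encoded: [35, 6, 10, 12, 22, 15]


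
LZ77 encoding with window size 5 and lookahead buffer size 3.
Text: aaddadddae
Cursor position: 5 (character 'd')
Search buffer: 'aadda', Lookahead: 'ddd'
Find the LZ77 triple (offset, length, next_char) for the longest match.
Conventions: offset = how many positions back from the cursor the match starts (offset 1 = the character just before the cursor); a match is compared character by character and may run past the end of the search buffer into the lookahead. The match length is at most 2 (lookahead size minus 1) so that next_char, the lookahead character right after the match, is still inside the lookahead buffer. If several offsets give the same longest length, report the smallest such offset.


Try each offset into the search buffer:
  offset=1 (pos 4, char 'a'): match length 0
  offset=2 (pos 3, char 'd'): match length 1
  offset=3 (pos 2, char 'd'): match length 2
  offset=4 (pos 1, char 'a'): match length 0
  offset=5 (pos 0, char 'a'): match length 0
Longest match has length 2 at offset 3.
next_char = character at position 5 + 2 = 7 -> 'd'

Best match: offset=3, length=2 (matching 'dd' starting at position 2)
LZ77 triple: (3, 2, 'd')


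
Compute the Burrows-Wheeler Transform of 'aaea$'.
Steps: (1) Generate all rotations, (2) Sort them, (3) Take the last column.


Rotations (sorted):
  0: $aaea -> last char: a
  1: a$aae -> last char: e
  2: aaea$ -> last char: $
  3: aea$a -> last char: a
  4: ea$aa -> last char: a


BWT = ae$aa


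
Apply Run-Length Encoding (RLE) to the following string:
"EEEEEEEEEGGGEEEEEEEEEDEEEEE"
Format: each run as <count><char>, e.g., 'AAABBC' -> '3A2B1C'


Scanning runs left to right:
  i=0: run of 'E' x 9 -> '9E'
  i=9: run of 'G' x 3 -> '3G'
  i=12: run of 'E' x 9 -> '9E'
  i=21: run of 'D' x 1 -> '1D'
  i=22: run of 'E' x 5 -> '5E'

RLE = 9E3G9E1D5E


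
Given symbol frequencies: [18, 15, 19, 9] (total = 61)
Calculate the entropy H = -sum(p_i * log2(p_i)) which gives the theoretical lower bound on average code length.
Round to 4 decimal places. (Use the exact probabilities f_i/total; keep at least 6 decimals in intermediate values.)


Per-symbol terms -p_i * log2(p_i) with p_i = f_i/61:
  p = 18/61 = 0.295082: log2(p) = -1.760812, -p*log2(p) = 0.519584
  p = 15/61 = 0.245902: log2(p) = -2.023847, -p*log2(p) = 0.497667
  p = 19/61 = 0.311475: log2(p) = -1.682810, -p*log2(p) = 0.524154
  p = 9/61 = 0.147541: log2(p) = -2.760812, -p*log2(p) = 0.407333
H = 0.519584 + 0.497667 + 0.524154 + 0.407333 = 1.948738

H = 1.9487 bits/symbol


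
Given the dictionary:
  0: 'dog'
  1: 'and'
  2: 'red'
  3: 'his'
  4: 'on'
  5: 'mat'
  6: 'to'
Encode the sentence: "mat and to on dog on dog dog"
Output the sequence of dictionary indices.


Look up each word in the dictionary:
  'mat' -> 5
  'and' -> 1
  'to' -> 6
  'on' -> 4
  'dog' -> 0
  'on' -> 4
  'dog' -> 0
  'dog' -> 0

Encoded: [5, 1, 6, 4, 0, 4, 0, 0]


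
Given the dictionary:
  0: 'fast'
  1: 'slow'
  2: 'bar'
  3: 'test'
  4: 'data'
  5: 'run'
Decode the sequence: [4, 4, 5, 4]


Look up each index in the dictionary:
  4 -> 'data'
  4 -> 'data'
  5 -> 'run'
  4 -> 'data'

Decoded: "data data run data"


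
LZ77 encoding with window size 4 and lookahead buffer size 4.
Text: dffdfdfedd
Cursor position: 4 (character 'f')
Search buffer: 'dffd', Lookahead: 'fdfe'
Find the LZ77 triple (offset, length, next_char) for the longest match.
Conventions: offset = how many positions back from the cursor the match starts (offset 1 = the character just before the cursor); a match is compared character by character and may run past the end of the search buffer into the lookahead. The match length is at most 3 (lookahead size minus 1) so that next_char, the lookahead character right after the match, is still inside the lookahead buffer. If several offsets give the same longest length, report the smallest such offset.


Try each offset into the search buffer:
  offset=1 (pos 3, char 'd'): match length 0
  offset=2 (pos 2, char 'f'): match length 3
  offset=3 (pos 1, char 'f'): match length 1
  offset=4 (pos 0, char 'd'): match length 0
Longest match has length 3 at offset 2.
next_char = character at position 4 + 3 = 7 -> 'e'

Best match: offset=2, length=3 (matching 'fdf' starting at position 2)
LZ77 triple: (2, 3, 'e')


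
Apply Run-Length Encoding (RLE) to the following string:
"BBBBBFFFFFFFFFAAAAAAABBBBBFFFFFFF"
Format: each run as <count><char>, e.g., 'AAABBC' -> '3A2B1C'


Scanning runs left to right:
  i=0: run of 'B' x 5 -> '5B'
  i=5: run of 'F' x 9 -> '9F'
  i=14: run of 'A' x 7 -> '7A'
  i=21: run of 'B' x 5 -> '5B'
  i=26: run of 'F' x 7 -> '7F'

RLE = 5B9F7A5B7F


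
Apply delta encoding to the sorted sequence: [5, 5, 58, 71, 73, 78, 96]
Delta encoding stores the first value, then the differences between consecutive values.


First value: 5
Deltas:
  5 - 5 = 0
  58 - 5 = 53
  71 - 58 = 13
  73 - 71 = 2
  78 - 73 = 5
  96 - 78 = 18


Delta encoded: [5, 0, 53, 13, 2, 5, 18]


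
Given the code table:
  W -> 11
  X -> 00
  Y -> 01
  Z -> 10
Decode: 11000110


Decoding:
11 -> W
00 -> X
01 -> Y
10 -> Z


Result: WXYZ


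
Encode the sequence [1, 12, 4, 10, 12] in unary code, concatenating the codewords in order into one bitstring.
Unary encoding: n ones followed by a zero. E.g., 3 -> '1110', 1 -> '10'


Encode each number as n ones followed by a terminating 0:
  1 -> 10 (2 bits)
  12 -> 1111111111110 (13 bits)
  4 -> 11110 (5 bits)
  10 -> 11111111110 (11 bits)
  12 -> 1111111111110 (13 bits)
Total length = 2 + 13 + 5 + 11 + 13 = 44 bits.

Unary([1, 12, 4, 10, 12]) = 10111111111111011110111111111101111111111110 (44 bits)


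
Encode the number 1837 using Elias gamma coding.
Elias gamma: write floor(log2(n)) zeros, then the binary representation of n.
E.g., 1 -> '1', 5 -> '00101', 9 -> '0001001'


num_bits = floor(log2(1837)) + 1 = 11
leading_zeros = num_bits - 1 = 10
binary(1837) = 11100101101

Elias gamma(1837) = '0000000000' + '11100101101' = 000000000011100101101 (21 bits)


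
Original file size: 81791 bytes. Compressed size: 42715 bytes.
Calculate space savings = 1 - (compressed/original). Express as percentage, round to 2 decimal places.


ratio = compressed/original = 42715/81791 = 0.522246
savings = 1 - ratio = 1 - 0.522246 = 0.477754
as a percentage: 0.477754 * 100 = 47.78%

Space savings = 1 - 42715/81791 = 47.78%


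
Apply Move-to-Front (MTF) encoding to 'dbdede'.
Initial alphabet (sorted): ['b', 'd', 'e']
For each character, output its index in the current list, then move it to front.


MTF encoding:
'd': index 1 in ['b', 'd', 'e'] -> ['d', 'b', 'e']
'b': index 1 in ['d', 'b', 'e'] -> ['b', 'd', 'e']
'd': index 1 in ['b', 'd', 'e'] -> ['d', 'b', 'e']
'e': index 2 in ['d', 'b', 'e'] -> ['e', 'd', 'b']
'd': index 1 in ['e', 'd', 'b'] -> ['d', 'e', 'b']
'e': index 1 in ['d', 'e', 'b'] -> ['e', 'd', 'b']


Output: [1, 1, 1, 2, 1, 1]


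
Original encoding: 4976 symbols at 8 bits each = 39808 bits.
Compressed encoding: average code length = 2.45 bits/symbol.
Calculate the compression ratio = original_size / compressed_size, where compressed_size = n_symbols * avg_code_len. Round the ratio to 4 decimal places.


original_size = n_symbols * orig_bits = 4976 * 8 = 39808 bits
compressed_size = n_symbols * avg_code_len = 4976 * 2.45 = 12191.2 bits
ratio = original_size / compressed_size = 39808 / 12191.2 = 3.2653

Compression ratio = 3.2653


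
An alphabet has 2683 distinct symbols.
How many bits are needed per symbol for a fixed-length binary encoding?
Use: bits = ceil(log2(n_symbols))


log2(2683) = 11.3896
Bracket: 2^11 = 2048 < 2683 <= 2^12 = 4096
So ceil(log2(2683)) = 12

bits = ceil(log2(2683)) = ceil(11.3896) = 12 bits


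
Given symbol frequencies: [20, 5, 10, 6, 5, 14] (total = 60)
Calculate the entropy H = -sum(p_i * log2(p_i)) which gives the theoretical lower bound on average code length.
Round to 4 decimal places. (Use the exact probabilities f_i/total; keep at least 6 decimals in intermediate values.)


Per-symbol terms -p_i * log2(p_i) with p_i = f_i/60:
  p = 20/60 = 0.333333: log2(p) = -1.584963, -p*log2(p) = 0.528321
  p = 5/60 = 0.083333: log2(p) = -3.584963, -p*log2(p) = 0.298747
  p = 10/60 = 0.166667: log2(p) = -2.584963, -p*log2(p) = 0.430827
  p = 6/60 = 0.100000: log2(p) = -3.321928, -p*log2(p) = 0.332193
  p = 5/60 = 0.083333: log2(p) = -3.584963, -p*log2(p) = 0.298747
  p = 14/60 = 0.233333: log2(p) = -2.099536, -p*log2(p) = 0.489892
H = 0.528321 + 0.298747 + 0.430827 + 0.332193 + 0.298747 + 0.489892 = 2.378727

H = 2.3787 bits/symbol


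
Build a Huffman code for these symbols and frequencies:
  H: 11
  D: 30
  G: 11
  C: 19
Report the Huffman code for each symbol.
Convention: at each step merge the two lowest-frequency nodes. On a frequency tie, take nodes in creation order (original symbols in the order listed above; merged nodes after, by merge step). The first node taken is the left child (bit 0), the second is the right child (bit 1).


Huffman tree construction:
Step 1: Merge H(11) + G(11) = 22
Step 2: Merge C(19) + (H+G)(22) = 41
Step 3: Merge D(30) + (C+(H+G))(41) = 71
Read each symbol's code off the tree from the root (left child = 0, right child = 1).

Codes:
  H: 110 (length 3)
  D: 0 (length 1)
  G: 111 (length 3)
  C: 10 (length 2)
Average code length: 134/71 = 1.8873 bits/symbol


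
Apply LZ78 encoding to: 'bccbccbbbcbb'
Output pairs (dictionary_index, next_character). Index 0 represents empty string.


LZ78 encoding steps:
Dictionary: {0: ''}
Step 1: w='' (idx 0), next='b' -> output (0, 'b'), add 'b' as idx 1
Step 2: w='' (idx 0), next='c' -> output (0, 'c'), add 'c' as idx 2
Step 3: w='c' (idx 2), next='b' -> output (2, 'b'), add 'cb' as idx 3
Step 4: w='c' (idx 2), next='c' -> output (2, 'c'), add 'cc' as idx 4
Step 5: w='b' (idx 1), next='b' -> output (1, 'b'), add 'bb' as idx 5
Step 6: w='b' (idx 1), next='c' -> output (1, 'c'), add 'bc' as idx 6
Step 7: w='bb' (idx 5), end of input -> output (5, '')


Encoded: [(0, 'b'), (0, 'c'), (2, 'b'), (2, 'c'), (1, 'b'), (1, 'c'), (5, '')]


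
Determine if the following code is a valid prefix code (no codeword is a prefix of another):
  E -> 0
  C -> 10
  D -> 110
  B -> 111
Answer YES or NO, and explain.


Checking each pair (does one codeword prefix another?):
  E='0' vs C='10': no prefix
  E='0' vs D='110': no prefix
  E='0' vs B='111': no prefix
  C='10' vs E='0': no prefix
  C='10' vs D='110': no prefix
  C='10' vs B='111': no prefix
  D='110' vs E='0': no prefix
  D='110' vs C='10': no prefix
  D='110' vs B='111': no prefix
  B='111' vs E='0': no prefix
  B='111' vs C='10': no prefix
  B='111' vs D='110': no prefix
No violation found over all pairs.

YES -- this is a valid prefix code. No codeword is a prefix of any other codeword.


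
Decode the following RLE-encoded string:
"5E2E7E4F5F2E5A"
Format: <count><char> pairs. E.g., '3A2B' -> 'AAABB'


Expanding each <count><char> pair:
  5E -> 'EEEEE'
  2E -> 'EE'
  7E -> 'EEEEEEE'
  4F -> 'FFFF'
  5F -> 'FFFFF'
  2E -> 'EE'
  5A -> 'AAAAA'

Decoded = EEEEEEEEEEEEEEFFFFFFFFFEEAAAAA


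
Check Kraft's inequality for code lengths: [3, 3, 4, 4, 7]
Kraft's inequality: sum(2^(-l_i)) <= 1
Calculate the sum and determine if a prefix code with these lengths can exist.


Sum = 2^(-3) + 2^(-3) + 2^(-4) + 2^(-4) + 2^(-7)
    = 0.125 + 0.125 + 0.0625 + 0.0625 + 0.0078125
    = 49/128 = 0.3828125
Since 0.3828125 <= 1, Kraft's inequality IS satisfied.
A prefix code with these lengths CAN exist.

Kraft sum = 0.3828125. Satisfied.


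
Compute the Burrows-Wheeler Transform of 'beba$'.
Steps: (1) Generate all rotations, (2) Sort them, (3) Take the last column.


Rotations (sorted):
  0: $beba -> last char: a
  1: a$beb -> last char: b
  2: ba$be -> last char: e
  3: beba$ -> last char: $
  4: eba$b -> last char: b


BWT = abe$b


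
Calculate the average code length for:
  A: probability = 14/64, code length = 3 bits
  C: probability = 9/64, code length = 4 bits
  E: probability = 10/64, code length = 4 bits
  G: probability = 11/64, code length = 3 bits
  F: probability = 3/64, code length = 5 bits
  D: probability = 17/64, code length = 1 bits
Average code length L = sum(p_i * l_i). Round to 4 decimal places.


Weighted contributions p_i * l_i:
  A: (14/64) * 3 = 42/64
  C: (9/64) * 4 = 36/64
  E: (10/64) * 4 = 40/64
  G: (11/64) * 3 = 33/64
  F: (3/64) * 5 = 15/64
  D: (17/64) * 1 = 17/64
Sum = (42 + 36 + 40 + 33 + 15 + 17)/64 = 183/64

L = 183/64 = 2.8594 bits/symbol


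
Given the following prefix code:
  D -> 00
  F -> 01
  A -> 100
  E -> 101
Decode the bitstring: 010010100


Decoding step by step:
Bits 01 -> F
Bits 00 -> D
Bits 101 -> E
Bits 00 -> D


Decoded message: FDED


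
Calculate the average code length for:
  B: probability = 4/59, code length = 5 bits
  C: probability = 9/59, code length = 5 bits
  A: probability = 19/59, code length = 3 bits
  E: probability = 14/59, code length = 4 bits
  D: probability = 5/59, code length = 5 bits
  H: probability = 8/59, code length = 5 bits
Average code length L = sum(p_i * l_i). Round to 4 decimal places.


Weighted contributions p_i * l_i:
  B: (4/59) * 5 = 20/59
  C: (9/59) * 5 = 45/59
  A: (19/59) * 3 = 57/59
  E: (14/59) * 4 = 56/59
  D: (5/59) * 5 = 25/59
  H: (8/59) * 5 = 40/59
Sum = (20 + 45 + 57 + 56 + 25 + 40)/59 = 243/59

L = 243/59 = 4.1186 bits/symbol


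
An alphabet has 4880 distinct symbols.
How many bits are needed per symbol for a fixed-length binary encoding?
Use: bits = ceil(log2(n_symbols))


log2(4880) = 12.2527
Bracket: 2^12 = 4096 < 4880 <= 2^13 = 8192
So ceil(log2(4880)) = 13

bits = ceil(log2(4880)) = ceil(12.2527) = 13 bits


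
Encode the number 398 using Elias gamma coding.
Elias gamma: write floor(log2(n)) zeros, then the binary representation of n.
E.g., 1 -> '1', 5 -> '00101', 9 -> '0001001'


num_bits = floor(log2(398)) + 1 = 9
leading_zeros = num_bits - 1 = 8
binary(398) = 110001110

Elias gamma(398) = '00000000' + '110001110' = 00000000110001110 (17 bits)


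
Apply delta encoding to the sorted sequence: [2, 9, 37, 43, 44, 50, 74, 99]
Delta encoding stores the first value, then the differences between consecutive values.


First value: 2
Deltas:
  9 - 2 = 7
  37 - 9 = 28
  43 - 37 = 6
  44 - 43 = 1
  50 - 44 = 6
  74 - 50 = 24
  99 - 74 = 25


Delta encoded: [2, 7, 28, 6, 1, 6, 24, 25]


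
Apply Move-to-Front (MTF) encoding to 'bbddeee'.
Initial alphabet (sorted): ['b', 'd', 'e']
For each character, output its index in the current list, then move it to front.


MTF encoding:
'b': index 0 in ['b', 'd', 'e'] -> ['b', 'd', 'e']
'b': index 0 in ['b', 'd', 'e'] -> ['b', 'd', 'e']
'd': index 1 in ['b', 'd', 'e'] -> ['d', 'b', 'e']
'd': index 0 in ['d', 'b', 'e'] -> ['d', 'b', 'e']
'e': index 2 in ['d', 'b', 'e'] -> ['e', 'd', 'b']
'e': index 0 in ['e', 'd', 'b'] -> ['e', 'd', 'b']
'e': index 0 in ['e', 'd', 'b'] -> ['e', 'd', 'b']


Output: [0, 0, 1, 0, 2, 0, 0]


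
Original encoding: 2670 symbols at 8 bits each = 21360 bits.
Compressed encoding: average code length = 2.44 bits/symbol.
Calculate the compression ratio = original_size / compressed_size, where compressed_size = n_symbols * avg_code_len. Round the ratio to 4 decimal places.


original_size = n_symbols * orig_bits = 2670 * 8 = 21360 bits
compressed_size = n_symbols * avg_code_len = 2670 * 2.44 = 6514.8 bits
ratio = original_size / compressed_size = 21360 / 6514.8 = 3.2787

Compression ratio = 3.2787


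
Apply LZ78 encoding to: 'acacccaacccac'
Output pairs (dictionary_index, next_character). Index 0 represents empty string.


LZ78 encoding steps:
Dictionary: {0: ''}
Step 1: w='' (idx 0), next='a' -> output (0, 'a'), add 'a' as idx 1
Step 2: w='' (idx 0), next='c' -> output (0, 'c'), add 'c' as idx 2
Step 3: w='a' (idx 1), next='c' -> output (1, 'c'), add 'ac' as idx 3
Step 4: w='c' (idx 2), next='c' -> output (2, 'c'), add 'cc' as idx 4
Step 5: w='a' (idx 1), next='a' -> output (1, 'a'), add 'aa' as idx 5
Step 6: w='cc' (idx 4), next='c' -> output (4, 'c'), add 'ccc' as idx 6
Step 7: w='ac' (idx 3), end of input -> output (3, '')


Encoded: [(0, 'a'), (0, 'c'), (1, 'c'), (2, 'c'), (1, 'a'), (4, 'c'), (3, '')]


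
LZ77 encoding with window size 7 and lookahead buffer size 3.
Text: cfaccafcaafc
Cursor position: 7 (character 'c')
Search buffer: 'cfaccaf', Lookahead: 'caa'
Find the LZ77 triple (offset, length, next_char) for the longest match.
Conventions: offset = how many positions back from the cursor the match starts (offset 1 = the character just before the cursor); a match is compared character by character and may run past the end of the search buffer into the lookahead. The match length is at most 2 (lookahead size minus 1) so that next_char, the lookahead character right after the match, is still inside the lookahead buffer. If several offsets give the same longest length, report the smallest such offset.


Try each offset into the search buffer:
  offset=1 (pos 6, char 'f'): match length 0
  offset=2 (pos 5, char 'a'): match length 0
  offset=3 (pos 4, char 'c'): match length 2
  offset=4 (pos 3, char 'c'): match length 1
  offset=5 (pos 2, char 'a'): match length 0
  offset=6 (pos 1, char 'f'): match length 0
  offset=7 (pos 0, char 'c'): match length 1
Longest match has length 2 at offset 3.
next_char = character at position 7 + 2 = 9 -> 'a'

Best match: offset=3, length=2 (matching 'ca' starting at position 4)
LZ77 triple: (3, 2, 'a')


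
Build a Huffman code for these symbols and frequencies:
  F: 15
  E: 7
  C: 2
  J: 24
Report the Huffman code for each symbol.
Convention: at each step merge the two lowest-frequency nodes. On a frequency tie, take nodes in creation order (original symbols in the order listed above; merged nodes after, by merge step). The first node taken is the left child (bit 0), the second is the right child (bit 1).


Huffman tree construction:
Step 1: Merge C(2) + E(7) = 9
Step 2: Merge (C+E)(9) + F(15) = 24
Step 3: Merge J(24) + ((C+E)+F)(24) = 48
Read each symbol's code off the tree from the root (left child = 0, right child = 1).

Codes:
  F: 11 (length 2)
  E: 101 (length 3)
  C: 100 (length 3)
  J: 0 (length 1)
Average code length: 81/48 = 1.6875 bits/symbol


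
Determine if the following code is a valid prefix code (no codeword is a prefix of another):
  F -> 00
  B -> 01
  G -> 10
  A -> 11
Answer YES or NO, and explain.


Checking each pair (does one codeword prefix another?):
  F='00' vs B='01': no prefix
  F='00' vs G='10': no prefix
  F='00' vs A='11': no prefix
  B='01' vs F='00': no prefix
  B='01' vs G='10': no prefix
  B='01' vs A='11': no prefix
  G='10' vs F='00': no prefix
  G='10' vs B='01': no prefix
  G='10' vs A='11': no prefix
  A='11' vs F='00': no prefix
  A='11' vs B='01': no prefix
  A='11' vs G='10': no prefix
No violation found over all pairs.

YES -- this is a valid prefix code. No codeword is a prefix of any other codeword.


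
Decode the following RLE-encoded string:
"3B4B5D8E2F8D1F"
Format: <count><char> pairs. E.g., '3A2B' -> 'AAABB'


Expanding each <count><char> pair:
  3B -> 'BBB'
  4B -> 'BBBB'
  5D -> 'DDDDD'
  8E -> 'EEEEEEEE'
  2F -> 'FF'
  8D -> 'DDDDDDDD'
  1F -> 'F'

Decoded = BBBBBBBDDDDDEEEEEEEEFFDDDDDDDDF


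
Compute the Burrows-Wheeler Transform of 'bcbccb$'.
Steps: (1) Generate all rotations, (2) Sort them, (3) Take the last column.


Rotations (sorted):
  0: $bcbccb -> last char: b
  1: b$bcbcc -> last char: c
  2: bcbccb$ -> last char: $
  3: bccb$bc -> last char: c
  4: cb$bcbc -> last char: c
  5: cbccb$b -> last char: b
  6: ccb$bcb -> last char: b


BWT = bc$ccbb


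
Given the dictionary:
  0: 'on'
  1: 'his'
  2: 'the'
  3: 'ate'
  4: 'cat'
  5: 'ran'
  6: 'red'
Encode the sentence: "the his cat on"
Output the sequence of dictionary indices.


Look up each word in the dictionary:
  'the' -> 2
  'his' -> 1
  'cat' -> 4
  'on' -> 0

Encoded: [2, 1, 4, 0]


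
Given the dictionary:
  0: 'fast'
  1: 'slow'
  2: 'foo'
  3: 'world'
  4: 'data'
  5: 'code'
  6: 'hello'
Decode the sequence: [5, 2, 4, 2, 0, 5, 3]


Look up each index in the dictionary:
  5 -> 'code'
  2 -> 'foo'
  4 -> 'data'
  2 -> 'foo'
  0 -> 'fast'
  5 -> 'code'
  3 -> 'world'

Decoded: "code foo data foo fast code world"


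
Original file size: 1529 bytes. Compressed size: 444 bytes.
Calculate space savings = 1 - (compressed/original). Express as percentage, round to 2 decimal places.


ratio = compressed/original = 444/1529 = 0.290386
savings = 1 - ratio = 1 - 0.290386 = 0.709614
as a percentage: 0.709614 * 100 = 70.96%

Space savings = 1 - 444/1529 = 70.96%


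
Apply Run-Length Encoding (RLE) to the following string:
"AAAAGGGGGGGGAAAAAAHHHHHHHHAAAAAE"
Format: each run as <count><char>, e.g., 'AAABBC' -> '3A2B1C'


Scanning runs left to right:
  i=0: run of 'A' x 4 -> '4A'
  i=4: run of 'G' x 8 -> '8G'
  i=12: run of 'A' x 6 -> '6A'
  i=18: run of 'H' x 8 -> '8H'
  i=26: run of 'A' x 5 -> '5A'
  i=31: run of 'E' x 1 -> '1E'

RLE = 4A8G6A8H5A1E


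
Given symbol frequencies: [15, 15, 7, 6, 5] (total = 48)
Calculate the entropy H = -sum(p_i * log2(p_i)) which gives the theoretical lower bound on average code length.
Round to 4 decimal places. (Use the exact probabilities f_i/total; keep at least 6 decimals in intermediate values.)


Per-symbol terms -p_i * log2(p_i) with p_i = f_i/48:
  p = 15/48 = 0.312500: log2(p) = -1.678072, -p*log2(p) = 0.524397
  p = 15/48 = 0.312500: log2(p) = -1.678072, -p*log2(p) = 0.524397
  p = 7/48 = 0.145833: log2(p) = -2.777608, -p*log2(p) = 0.405068
  p = 6/48 = 0.125000: log2(p) = -3.000000, -p*log2(p) = 0.375000
  p = 5/48 = 0.104167: log2(p) = -3.263034, -p*log2(p) = 0.339899
H = 0.524397 + 0.524397 + 0.405068 + 0.375000 + 0.339899 = 2.168761

H = 2.1688 bits/symbol


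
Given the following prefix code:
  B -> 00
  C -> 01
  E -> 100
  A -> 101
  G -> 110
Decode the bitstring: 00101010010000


Decoding step by step:
Bits 00 -> B
Bits 101 -> A
Bits 01 -> C
Bits 00 -> B
Bits 100 -> E
Bits 00 -> B


Decoded message: BACBEB


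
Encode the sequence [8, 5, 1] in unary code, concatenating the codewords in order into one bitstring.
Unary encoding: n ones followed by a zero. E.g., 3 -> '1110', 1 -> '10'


Encode each number as n ones followed by a terminating 0:
  8 -> 111111110 (9 bits)
  5 -> 111110 (6 bits)
  1 -> 10 (2 bits)
Total length = 9 + 6 + 2 = 17 bits.

Unary([8, 5, 1]) = 11111111011111010 (17 bits)


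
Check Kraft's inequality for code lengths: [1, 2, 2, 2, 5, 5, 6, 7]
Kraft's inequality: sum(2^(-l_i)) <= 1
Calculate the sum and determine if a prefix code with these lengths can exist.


Sum = 2^(-1) + 2^(-2) + 2^(-2) + 2^(-2) + 2^(-5) + 2^(-5) + 2^(-6) + 2^(-7)
    = 0.5 + 0.25 + 0.25 + 0.25 + 0.03125 + 0.03125 + 0.015625 + 0.0078125
    = 171/128 = 1.3359375
Since 1.3359375 > 1, Kraft's inequality is NOT satisfied.
A prefix code with these lengths CANNOT exist.

Kraft sum = 1.3359375. Not satisfied.


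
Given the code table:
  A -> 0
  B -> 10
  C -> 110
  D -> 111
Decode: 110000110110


Decoding:
110 -> C
0 -> A
0 -> A
0 -> A
110 -> C
110 -> C


Result: CAAACC


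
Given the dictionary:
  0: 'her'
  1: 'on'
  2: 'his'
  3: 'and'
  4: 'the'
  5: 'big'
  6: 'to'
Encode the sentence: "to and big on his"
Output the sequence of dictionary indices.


Look up each word in the dictionary:
  'to' -> 6
  'and' -> 3
  'big' -> 5
  'on' -> 1
  'his' -> 2

Encoded: [6, 3, 5, 1, 2]


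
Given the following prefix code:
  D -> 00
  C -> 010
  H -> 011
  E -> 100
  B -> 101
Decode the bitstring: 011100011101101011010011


Decoding step by step:
Bits 011 -> H
Bits 100 -> E
Bits 011 -> H
Bits 101 -> B
Bits 101 -> B
Bits 011 -> H
Bits 010 -> C
Bits 011 -> H


Decoded message: HEHBBHCH


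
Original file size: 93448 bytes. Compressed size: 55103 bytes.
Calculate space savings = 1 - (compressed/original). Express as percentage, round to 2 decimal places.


ratio = compressed/original = 55103/93448 = 0.589665
savings = 1 - ratio = 1 - 0.589665 = 0.410335
as a percentage: 0.410335 * 100 = 41.03%

Space savings = 1 - 55103/93448 = 41.03%


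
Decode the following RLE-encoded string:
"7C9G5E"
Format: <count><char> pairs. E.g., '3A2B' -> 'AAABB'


Expanding each <count><char> pair:
  7C -> 'CCCCCCC'
  9G -> 'GGGGGGGGG'
  5E -> 'EEEEE'

Decoded = CCCCCCCGGGGGGGGGEEEEE


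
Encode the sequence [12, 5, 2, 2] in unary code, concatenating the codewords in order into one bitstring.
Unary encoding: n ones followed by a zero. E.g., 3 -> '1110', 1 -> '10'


Encode each number as n ones followed by a terminating 0:
  12 -> 1111111111110 (13 bits)
  5 -> 111110 (6 bits)
  2 -> 110 (3 bits)
  2 -> 110 (3 bits)
Total length = 13 + 6 + 3 + 3 = 25 bits.

Unary([12, 5, 2, 2]) = 1111111111110111110110110 (25 bits)


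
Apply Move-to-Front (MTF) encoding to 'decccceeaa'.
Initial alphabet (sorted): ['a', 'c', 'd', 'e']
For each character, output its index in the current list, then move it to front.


MTF encoding:
'd': index 2 in ['a', 'c', 'd', 'e'] -> ['d', 'a', 'c', 'e']
'e': index 3 in ['d', 'a', 'c', 'e'] -> ['e', 'd', 'a', 'c']
'c': index 3 in ['e', 'd', 'a', 'c'] -> ['c', 'e', 'd', 'a']
'c': index 0 in ['c', 'e', 'd', 'a'] -> ['c', 'e', 'd', 'a']
'c': index 0 in ['c', 'e', 'd', 'a'] -> ['c', 'e', 'd', 'a']
'c': index 0 in ['c', 'e', 'd', 'a'] -> ['c', 'e', 'd', 'a']
'e': index 1 in ['c', 'e', 'd', 'a'] -> ['e', 'c', 'd', 'a']
'e': index 0 in ['e', 'c', 'd', 'a'] -> ['e', 'c', 'd', 'a']
'a': index 3 in ['e', 'c', 'd', 'a'] -> ['a', 'e', 'c', 'd']
'a': index 0 in ['a', 'e', 'c', 'd'] -> ['a', 'e', 'c', 'd']


Output: [2, 3, 3, 0, 0, 0, 1, 0, 3, 0]


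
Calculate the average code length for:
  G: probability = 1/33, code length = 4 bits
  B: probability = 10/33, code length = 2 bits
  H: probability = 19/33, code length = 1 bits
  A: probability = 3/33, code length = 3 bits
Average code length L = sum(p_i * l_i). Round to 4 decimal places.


Weighted contributions p_i * l_i:
  G: (1/33) * 4 = 4/33
  B: (10/33) * 2 = 20/33
  H: (19/33) * 1 = 19/33
  A: (3/33) * 3 = 9/33
Sum = (4 + 20 + 19 + 9)/33 = 52/33

L = 52/33 = 1.5758 bits/symbol


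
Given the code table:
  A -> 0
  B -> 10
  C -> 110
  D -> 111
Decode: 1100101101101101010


Decoding:
110 -> C
0 -> A
10 -> B
110 -> C
110 -> C
110 -> C
10 -> B
10 -> B


Result: CABCCCBB


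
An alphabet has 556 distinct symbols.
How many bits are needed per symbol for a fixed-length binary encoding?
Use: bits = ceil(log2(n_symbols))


log2(556) = 9.1189
Bracket: 2^9 = 512 < 556 <= 2^10 = 1024
So ceil(log2(556)) = 10

bits = ceil(log2(556)) = ceil(9.1189) = 10 bits


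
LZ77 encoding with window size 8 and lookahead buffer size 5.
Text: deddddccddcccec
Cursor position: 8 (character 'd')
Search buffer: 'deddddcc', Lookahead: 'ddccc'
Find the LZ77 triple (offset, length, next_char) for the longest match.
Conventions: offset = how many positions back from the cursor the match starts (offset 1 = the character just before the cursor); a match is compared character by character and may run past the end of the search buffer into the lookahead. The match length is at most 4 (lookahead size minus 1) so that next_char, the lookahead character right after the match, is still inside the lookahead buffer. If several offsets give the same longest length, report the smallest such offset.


Try each offset into the search buffer:
  offset=1 (pos 7, char 'c'): match length 0
  offset=2 (pos 6, char 'c'): match length 0
  offset=3 (pos 5, char 'd'): match length 1
  offset=4 (pos 4, char 'd'): match length 4
  offset=5 (pos 3, char 'd'): match length 2
  offset=6 (pos 2, char 'd'): match length 2
  offset=7 (pos 1, char 'e'): match length 0
  offset=8 (pos 0, char 'd'): match length 1
Longest match has length 4 at offset 4.
next_char = character at position 8 + 4 = 12 -> 'c'

Best match: offset=4, length=4 (matching 'ddcc' starting at position 4)
LZ77 triple: (4, 4, 'c')


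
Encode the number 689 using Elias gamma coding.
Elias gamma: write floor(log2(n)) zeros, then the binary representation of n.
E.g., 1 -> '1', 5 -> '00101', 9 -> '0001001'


num_bits = floor(log2(689)) + 1 = 10
leading_zeros = num_bits - 1 = 9
binary(689) = 1010110001

Elias gamma(689) = '000000000' + '1010110001' = 0000000001010110001 (19 bits)


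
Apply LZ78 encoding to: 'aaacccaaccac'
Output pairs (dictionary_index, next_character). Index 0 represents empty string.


LZ78 encoding steps:
Dictionary: {0: ''}
Step 1: w='' (idx 0), next='a' -> output (0, 'a'), add 'a' as idx 1
Step 2: w='a' (idx 1), next='a' -> output (1, 'a'), add 'aa' as idx 2
Step 3: w='' (idx 0), next='c' -> output (0, 'c'), add 'c' as idx 3
Step 4: w='c' (idx 3), next='c' -> output (3, 'c'), add 'cc' as idx 4
Step 5: w='aa' (idx 2), next='c' -> output (2, 'c'), add 'aac' as idx 5
Step 6: w='c' (idx 3), next='a' -> output (3, 'a'), add 'ca' as idx 6
Step 7: w='c' (idx 3), end of input -> output (3, '')


Encoded: [(0, 'a'), (1, 'a'), (0, 'c'), (3, 'c'), (2, 'c'), (3, 'a'), (3, '')]


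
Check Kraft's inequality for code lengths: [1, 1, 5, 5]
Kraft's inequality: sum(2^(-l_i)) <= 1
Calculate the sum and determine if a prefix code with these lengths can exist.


Sum = 2^(-1) + 2^(-1) + 2^(-5) + 2^(-5)
    = 0.5 + 0.5 + 0.03125 + 0.03125
    = 34/32 = 1.0625
Since 1.0625 > 1, Kraft's inequality is NOT satisfied.
A prefix code with these lengths CANNOT exist.

Kraft sum = 1.0625. Not satisfied.


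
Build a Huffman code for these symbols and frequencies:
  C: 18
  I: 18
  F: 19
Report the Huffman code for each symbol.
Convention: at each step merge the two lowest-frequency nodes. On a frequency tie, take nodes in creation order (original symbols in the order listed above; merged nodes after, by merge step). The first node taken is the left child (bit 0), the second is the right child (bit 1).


Huffman tree construction:
Step 1: Merge C(18) + I(18) = 36
Step 2: Merge F(19) + (C+I)(36) = 55
Read each symbol's code off the tree from the root (left child = 0, right child = 1).

Codes:
  C: 10 (length 2)
  I: 11 (length 2)
  F: 0 (length 1)
Average code length: 91/55 = 1.6545 bits/symbol


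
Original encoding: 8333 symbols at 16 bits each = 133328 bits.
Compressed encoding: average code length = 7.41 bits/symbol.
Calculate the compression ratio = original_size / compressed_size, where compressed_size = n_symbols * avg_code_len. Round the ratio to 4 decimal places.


original_size = n_symbols * orig_bits = 8333 * 16 = 133328 bits
compressed_size = n_symbols * avg_code_len = 8333 * 7.41 = 61747.53 bits
ratio = original_size / compressed_size = 133328 / 61747.53 = 2.1592

Compression ratio = 2.1592


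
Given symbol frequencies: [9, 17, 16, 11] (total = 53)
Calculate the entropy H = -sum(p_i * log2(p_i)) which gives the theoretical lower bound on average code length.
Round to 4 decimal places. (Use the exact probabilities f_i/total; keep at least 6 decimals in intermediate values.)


Per-symbol terms -p_i * log2(p_i) with p_i = f_i/53:
  p = 9/53 = 0.169811: log2(p) = -2.557995, -p*log2(p) = 0.434377
  p = 17/53 = 0.320755: log2(p) = -1.640458, -p*log2(p) = 0.526185
  p = 16/53 = 0.301887: log2(p) = -1.727920, -p*log2(p) = 0.521636
  p = 11/53 = 0.207547: log2(p) = -2.268489, -p*log2(p) = 0.470818
H = 0.434377 + 0.526185 + 0.521636 + 0.470818 = 1.953016

H = 1.953 bits/symbol


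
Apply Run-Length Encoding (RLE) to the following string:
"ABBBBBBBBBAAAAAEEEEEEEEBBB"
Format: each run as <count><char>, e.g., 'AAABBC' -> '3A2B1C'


Scanning runs left to right:
  i=0: run of 'A' x 1 -> '1A'
  i=1: run of 'B' x 9 -> '9B'
  i=10: run of 'A' x 5 -> '5A'
  i=15: run of 'E' x 8 -> '8E'
  i=23: run of 'B' x 3 -> '3B'

RLE = 1A9B5A8E3B


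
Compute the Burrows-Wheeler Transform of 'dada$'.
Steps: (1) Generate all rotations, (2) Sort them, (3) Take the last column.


Rotations (sorted):
  0: $dada -> last char: a
  1: a$dad -> last char: d
  2: ada$d -> last char: d
  3: da$da -> last char: a
  4: dada$ -> last char: $


BWT = adda$


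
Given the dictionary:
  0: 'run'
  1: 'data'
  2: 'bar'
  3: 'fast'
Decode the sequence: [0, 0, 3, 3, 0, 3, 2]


Look up each index in the dictionary:
  0 -> 'run'
  0 -> 'run'
  3 -> 'fast'
  3 -> 'fast'
  0 -> 'run'
  3 -> 'fast'
  2 -> 'bar'

Decoded: "run run fast fast run fast bar"


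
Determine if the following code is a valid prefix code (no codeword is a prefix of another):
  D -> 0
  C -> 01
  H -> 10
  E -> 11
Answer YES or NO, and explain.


Checking each pair (does one codeword prefix another?):
  D='0' vs C='01': prefix -- VIOLATION

NO -- this is NOT a valid prefix code. D (0) is a prefix of C (01).
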